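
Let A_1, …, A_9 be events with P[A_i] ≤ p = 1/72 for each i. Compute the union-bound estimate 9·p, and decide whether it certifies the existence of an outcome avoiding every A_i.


Union bound: P[∪_{i=1}^{9} A_i] ≤ Σ_i P[A_i] ≤ 9·p = 9·(1/72) = 1/8.
Numerically: 1/8 ≈ 0.1250000.
Is 1/8 < 1? YES.
Since P[∪ A_i] ≤ 1/8 < 1, the complement has P[∩ A_i^c] ≥ 1 − 1/8 = 7/8 > 0, so some outcome avoids every A_i.

9·p = 1/8 ≈ 0.1250000; existence CERTIFIED by the union bound.


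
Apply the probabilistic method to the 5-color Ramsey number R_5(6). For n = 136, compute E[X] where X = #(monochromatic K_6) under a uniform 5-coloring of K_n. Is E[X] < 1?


E[X] = C(136, 6) · 5^{1 − 15} = 7858539612 · 5^{−14} = 7858539612/6103515625.
As a reduced fraction: E[X] = 7858539612/6103515625 ≈ 1.2875.
Is E[X] < 1? NO.
Since E[X] ≥ 1, the first-moment bound is inconclusive at n = 136; it does NOT by itself certify R_5(6) > 136.

E[X] = 7858539612/6103515625 ≈ 1.2875; E[X] ≥ 1; first-moment method inconclusive here.


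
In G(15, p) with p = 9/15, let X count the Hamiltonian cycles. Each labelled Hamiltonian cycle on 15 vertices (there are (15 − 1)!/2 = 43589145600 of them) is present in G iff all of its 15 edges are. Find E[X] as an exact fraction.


K_15 has (15 − 1)!/2 = 43589145600 labelled Hamiltonian cycles.
For each such Hamiltonian cycle H, let X_H = 1 if all 15 edges of H are present in G. Then P[X_H = 1] = p^{15} = (3/5)^{15} = 14348907/30517578125.
By linearity of expectation: E[X] = Σ_H E[X_H] = 43589145600 · p^{15} = 43589145600 · 14348907/30517578125 = 25018263856954368/1220703125.
Numerically: E[X] ≈ 2.05e+07.

E[X] = 43589145600 · (3/5)^{15} = 25018263856954368/1220703125 ≈ 2.05e+07.


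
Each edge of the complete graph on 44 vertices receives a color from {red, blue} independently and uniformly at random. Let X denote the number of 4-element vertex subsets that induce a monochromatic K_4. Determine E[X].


Let X = Σ_S X_S over the C(44, 4) = 135751 subsets S of size 4, where X_S = 1 if the K_4 on S is monochromatic.
For a fixed S, the K_4 on S has C(4, 2) = 6 edges. P[all 6 edges red] = (1/2)^6, and likewise for blue, so P[monochromatic] = 2·(1/2)^6 = 2^{1 − 6} = 1/32.
Summing: E[X] = C(44, 4) · 2^{1 − 6} = 135751 · 1/32 = 135751/32.
Numerically: E[X] ≈ 4242.2188.

E[X] = C(44,4)·2^(1−C(4,2)) = 135751/32 ≈ 4242.2188.


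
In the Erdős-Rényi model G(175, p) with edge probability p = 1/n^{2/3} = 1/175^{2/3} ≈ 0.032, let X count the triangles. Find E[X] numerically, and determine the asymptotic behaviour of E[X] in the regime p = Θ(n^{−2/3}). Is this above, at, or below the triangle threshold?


Number of potential triangles: C(175, 3) = 877975.
Each occurs with probability p³ ≈ (0.032)³ ≈ 3.26531e-05.
By linearity: E[X] = C(175, 3)·p³ ≈ 877975 · 3.26531e-05 ≈ 28.669.
Since α = 2/3 < 1, p = c/n^{2/3} ≫ 1/n is above the triangle threshold p ~ 1/n. Asymptotically E[X] ~ (c³/6)·n^{3(1−α)} = (1³/6)·n^{1} → ∞; triangles are abundant w.h.p.

E[X] ≈ 28.669; in regime p = Θ(1/n^{2/3}) E[X] diverges (above the triangle threshold p ~ 1/n).


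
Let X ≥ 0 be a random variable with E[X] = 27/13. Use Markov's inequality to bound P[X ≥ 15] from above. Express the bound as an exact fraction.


μ = E[X] = 27/13, a = 15.
Markov: P[X ≥ 15] ≤ μ/a = (27/13)/15 = 9/65.
Numerically: ≈ 0.138462.
(Since a = 15 > μ = 2.076923, the bound 9/65 is < 1 and informative.)

P[X ≥ 15] ≤ 9/65 ≈ 0.138462.


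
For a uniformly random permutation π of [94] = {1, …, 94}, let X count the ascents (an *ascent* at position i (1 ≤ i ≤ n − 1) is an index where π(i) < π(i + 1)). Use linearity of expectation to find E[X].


Write X = Σ X_I over i = 1, …, 93, with X_I the indicator of one ascent.
There are 93 indicators.
For each fixed i, the pair (π(i), π(i+1)) is a uniformly random ordered pair of distinct values from {1, …, 94}; by symmetry P[π(i) < π(i+1)] = 1/2.
By linearity: E[X] = 93 · (1/2) = (94 − 1) · (1/2) = 93/2 ≈ 46.5000.

E[X] = 93/2 = 46.5000.


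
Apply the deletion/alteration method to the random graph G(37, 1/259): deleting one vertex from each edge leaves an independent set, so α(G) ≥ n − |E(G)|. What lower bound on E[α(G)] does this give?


E[|E(G)|] = C(37, 2)·p = 666 · (1/259) = 18/7.
E[α(G)] ≥ n − E[|E(G)|] = 37 − 18/7 = 241/7.
Numerically: ≈ 34.429.
(This is only a lower bound; the true E[α(G)] may be larger.)

E[α(G)] ≥ 241/7 ≈ 34.429.


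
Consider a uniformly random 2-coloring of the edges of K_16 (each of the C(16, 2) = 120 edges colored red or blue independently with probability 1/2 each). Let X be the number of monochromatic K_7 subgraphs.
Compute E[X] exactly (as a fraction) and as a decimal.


Let X = Σ_S X_S over the C(16, 7) = 11440 subsets S of size 7, where X_S = 1 if the K_7 on S is monochromatic.
For a fixed S, the K_7 on S has C(7, 2) = 21 edges. P[all 21 edges red] = (1/2)^21, and likewise for blue, so P[monochromatic] = 2·(1/2)^21 = 2^{1 − 21} = 1/1048576.
By linearity of expectation: E[X] = C(16, 7) · 2^{1 − 21} = 11440 · 1/1048576 = 715/65536.
Numerically: E[X] ≈ 0.0109.

E[X] = C(16,7)·2^(1−C(7,2)) = 715/65536 ≈ 0.0109.


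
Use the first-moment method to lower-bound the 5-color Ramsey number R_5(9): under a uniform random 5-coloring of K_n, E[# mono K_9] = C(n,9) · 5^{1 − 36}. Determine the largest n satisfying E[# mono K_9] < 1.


We need C(n, 9) · 5^{1 − 36} < 1, i.e. C(n, 9) < 5^{36 − 1} = 2910383045673370361328125.
Check values of n near the boundary:
  n = 2170: C(2170, 9) = 2891746779868845075610510; 2891746779868845075610510 < 2910383045673370361328125? YES
  n = 2171: C(2171, 9) = 2903784578674959601827205; 2903784578674959601827205 < 2910383045673370361328125? YES
  n = 2172: C(2172, 9) = 2915866900084148060642020; 2915866900084148060642020 < 2910383045673370361328125? NO
The largest n with C(n, 9) < 2910383045673370361328125 is n = 2171 (where E[X] = 580756915734991920365441/582076609134674072265625 ≈ 0.99773). Hence R_5(9) > 2171, i.e. R_5(9) ≥ 2172.

Largest n = 2171; hence R_5(9) > 2171.


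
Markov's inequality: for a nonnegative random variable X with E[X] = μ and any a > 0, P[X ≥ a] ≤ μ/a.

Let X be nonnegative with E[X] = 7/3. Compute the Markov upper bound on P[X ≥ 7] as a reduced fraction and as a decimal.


μ = E[X] = 7/3, a = 7.
Markov: P[X ≥ 7] ≤ μ/a = (7/3)/7 = 1/3.
Numerically: ≈ 0.333.
(Since a = 7 > μ = 2.333, the bound 1/3 is < 1 and informative.)

P[X ≥ 7] ≤ 1/3 ≈ 0.333.


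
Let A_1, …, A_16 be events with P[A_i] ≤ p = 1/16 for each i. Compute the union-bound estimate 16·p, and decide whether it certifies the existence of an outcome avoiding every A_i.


Union bound: P[∪_{i=1}^{16} A_i] ≤ Σ_i P[A_i] ≤ 16·p = 16·(1/16) = 1.
Numerically: 1 ≈ 1.00000.
Is 1 < 1? NO.
Since the bound 1 is ≥ 1, the union bound is uninformative here; it does NOT by itself certify existence.

16·p = 1 ≈ 1.00000; existence NOT certified by the union bound.


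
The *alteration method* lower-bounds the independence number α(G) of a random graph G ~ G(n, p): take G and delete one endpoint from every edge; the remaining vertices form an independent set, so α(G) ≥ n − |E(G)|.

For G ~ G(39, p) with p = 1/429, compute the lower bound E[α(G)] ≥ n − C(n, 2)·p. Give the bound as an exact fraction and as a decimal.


E[|E(G)|] = C(39, 2)·p = 741 · (1/429) = 19/11.
E[α(G)] ≥ n − E[|E(G)|] = 39 − 19/11 = 410/11.
Numerically: ≈ 37.27273.
(This is only a lower bound; the true E[α(G)] may be larger.)

E[α(G)] ≥ 410/11 ≈ 37.27273.


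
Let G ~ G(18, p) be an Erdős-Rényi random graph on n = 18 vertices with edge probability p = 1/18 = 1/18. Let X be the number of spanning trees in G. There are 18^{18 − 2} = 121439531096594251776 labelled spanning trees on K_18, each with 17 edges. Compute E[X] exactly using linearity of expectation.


K_18 has 18^{18 − 2} = 121439531096594251776 labelled spanning trees.
For each such spanning tree H, let X_H = 1 if all 17 edges of H are present in G. Then P[X_H = 1] = p^{17} = (1/18)^{17} = 1/2185911559738696531968.
Summing the indicators: E[X] = Σ_H E[X_H] = 121439531096594251776 · p^{17} = 121439531096594251776 · 1/2185911559738696531968 = 1/18.
Numerically: E[X] ≈ 0.0555556.

E[X] = 121439531096594251776 · (1/18)^{17} = 1/18 ≈ 0.0555556.


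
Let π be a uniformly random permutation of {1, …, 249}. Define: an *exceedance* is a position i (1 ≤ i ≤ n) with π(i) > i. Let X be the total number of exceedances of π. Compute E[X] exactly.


Write X = Σ_{i=1}^{249} X_i, where X_i = 1_{π(i) > i}.
For each fixed i, π(i) is uniform over {1, …, 249} (marginal of a uniform permutation), so P[π(i) > i] = (n − i)/n. Summing: Σ_{i=1}^{249} (n − i)/n = (0 + 1 + … + 248)/249 = 249(249 − 1)/(2·249) = (249 − 1)/2.
Hence E[X] = Σ_{i=1}^{249} (249 − i)/249 = 124 ≈ 124.000000.

E[X] = 124 = 124.000000.


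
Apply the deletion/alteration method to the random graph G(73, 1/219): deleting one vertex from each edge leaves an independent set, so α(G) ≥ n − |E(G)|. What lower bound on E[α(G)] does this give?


E[|E(G)|] = C(73, 2)·p = 2628 · (1/219) = 12.
E[α(G)] ≥ n − E[|E(G)|] = 73 − 12 = 61.
Numerically: ≈ 61.0000.
(This is only a lower bound; the true E[α(G)] may be larger.)

E[α(G)] ≥ 61 ≈ 61.0000.


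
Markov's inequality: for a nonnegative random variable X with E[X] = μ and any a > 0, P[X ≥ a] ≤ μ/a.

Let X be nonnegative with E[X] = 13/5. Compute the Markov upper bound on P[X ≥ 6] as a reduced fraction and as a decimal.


μ = E[X] = 13/5, a = 6.
Markov: P[X ≥ 6] ≤ μ/a = (13/5)/6 = 13/30.
Numerically: ≈ 0.433.
(Since a = 6 > μ = 2.600, the bound 13/30 is < 1 and informative.)

P[X ≥ 6] ≤ 13/30 ≈ 0.433.


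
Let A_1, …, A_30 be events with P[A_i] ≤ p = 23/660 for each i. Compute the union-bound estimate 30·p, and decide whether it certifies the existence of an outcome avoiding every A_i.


Union bound: P[∪_{i=1}^{30} A_i] ≤ Σ_i P[A_i] ≤ 30·p = 30·(23/660) = 23/22.
Numerically: 23/22 ≈ 1.0454545.
Is 23/22 < 1? NO.
Since the bound 23/22 is ≥ 1, the union bound is uninformative here; it does NOT by itself certify existence.

30·p = 23/22 ≈ 1.0454545; existence NOT certified by the union bound.


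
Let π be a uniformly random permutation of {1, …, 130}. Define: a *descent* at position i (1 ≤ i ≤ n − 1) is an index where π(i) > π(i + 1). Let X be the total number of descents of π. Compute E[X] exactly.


Write X = Σ X_I over i = 1, …, 129, with X_I the indicator of one descent.
There are 129 indicators.
For each fixed i, the pair (π(i), π(i+1)) is a uniformly random ordered pair of distinct values from {1, …, 130}; by symmetry P[π(i) > π(i+1)] = 1/2.
By linearity: E[X] = 129 · (1/2) = (130 − 1) · (1/2) = 129/2 ≈ 64.5000.

E[X] = 129/2 = 64.5000.


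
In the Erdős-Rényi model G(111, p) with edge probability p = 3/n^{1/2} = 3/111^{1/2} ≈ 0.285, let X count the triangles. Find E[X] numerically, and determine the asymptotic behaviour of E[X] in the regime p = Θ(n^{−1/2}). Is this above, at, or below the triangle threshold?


Number of potential triangles: C(111, 3) = 221815.
Each occurs with probability p³ ≈ (0.285)³ ≈ 2.30876e-02.
By linearity: E[X] = C(111, 3)·p³ ≈ 221815 · 2.30876e-02 ≈ 5121.182.
Since α = 1/2 < 1, p = c/n^{1/2} ≫ 1/n is above the triangle threshold p ~ 1/n. Asymptotically E[X] ~ (c³/6)·n^{3(1−α)} = (3³/6)·n^{1.5} → ∞; triangles are abundant w.h.p.

E[X] ≈ 5121.182; in regime p = Θ(1/n^{1/2}) E[X] diverges (above the triangle threshold p ~ 1/n).


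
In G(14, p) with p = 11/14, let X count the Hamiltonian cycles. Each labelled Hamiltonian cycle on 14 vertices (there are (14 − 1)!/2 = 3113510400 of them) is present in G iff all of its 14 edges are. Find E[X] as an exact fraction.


K_14 has (14 − 1)!/2 = 3113510400 labelled Hamiltonian cycles.
For each such Hamiltonian cycle H, let X_H = 1 if all 14 edges of H are present in G. Then P[X_H = 1] = p^{14} = (11/14)^{14} = 379749833583241/11112006825558016.
Summing the indicators: E[X] = Σ_H E[X_H] = 3113510400 · p^{14} = 3113510400 · 379749833583241/11112006825558016 = 329898174179601037725/3100448333024.
Numerically: E[X] ≈ 1.064e+08.

E[X] = 3113510400 · (11/14)^{14} = 329898174179601037725/3100448333024 ≈ 1.064e+08.


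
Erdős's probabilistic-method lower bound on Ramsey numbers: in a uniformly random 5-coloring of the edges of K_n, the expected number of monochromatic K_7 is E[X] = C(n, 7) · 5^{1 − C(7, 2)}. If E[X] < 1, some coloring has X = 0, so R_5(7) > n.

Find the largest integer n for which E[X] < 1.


We need C(n, 7) · 5^{1 − 21} < 1, i.e. C(n, 7) < 5^{21 − 1} = 95367431640625.
Check values of n near the boundary:
  n = 336: C(336, 7) = 90079147136880; 90079147136880 < 95367431640625? YES
  n = 337: C(337, 7) = 91989916924632; 91989916924632 < 95367431640625? YES
  n = 338: C(338, 7) = 93935323022736; 93935323022736 < 95367431640625? YES
  n = 339: C(339, 7) = 95915887062372; 95915887062372 < 95367431640625? NO
The largest n with C(n, 7) < 95367431640625 is n = 338 (where E[X] = 93935323022736/95367431640625 ≈ 0.984983). Hence R_5(7) > 338, i.e. R_5(7) ≥ 339.

Largest n = 338; hence R_5(7) > 338.


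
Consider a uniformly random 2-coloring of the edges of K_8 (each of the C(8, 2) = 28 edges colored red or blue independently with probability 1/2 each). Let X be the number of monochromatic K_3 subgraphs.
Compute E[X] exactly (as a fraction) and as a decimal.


Let X = Σ_S X_S over the C(8, 3) = 56 subsets S of size 3, where X_S = 1 if the K_3 on S is monochromatic.
For a fixed S, the K_3 on S has C(3, 2) = 3 edges. P[all 3 edges red] = (1/2)^3, and likewise for blue, so P[monochromatic] = 2·(1/2)^3 = 2^{1 − 3} = 1/4.
Summing: E[X] = C(8, 3) · 2^{1 − 3} = 56 · 1/4 = 14.
Numerically: E[X] ≈ 14.0000.

E[X] = C(8,3)·2^(1−C(3,2)) = 14 ≈ 14.0000.


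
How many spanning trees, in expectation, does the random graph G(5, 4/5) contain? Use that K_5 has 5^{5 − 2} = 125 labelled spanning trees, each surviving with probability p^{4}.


K_5 has 5^{5 − 2} = 125 labelled spanning trees.
For each such spanning tree H, let X_H = 1 if all 4 edges of H are present in G. Then P[X_H = 1] = p^{4} = (4/5)^{4} = 256/625.
By linearity: E[X] = Σ_H E[X_H] = 125 · p^{4} = 125 · 256/625 = 256/5.
Numerically: E[X] ≈ 51.2.

E[X] = 125 · (4/5)^{4} = 256/5 ≈ 51.2.


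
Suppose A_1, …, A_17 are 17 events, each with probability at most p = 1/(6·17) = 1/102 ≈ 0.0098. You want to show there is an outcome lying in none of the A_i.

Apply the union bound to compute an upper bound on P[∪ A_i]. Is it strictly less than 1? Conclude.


Union bound: P[∪_{i=1}^{17} A_i] ≤ Σ_i P[A_i] ≤ 17·p = 17·(1/102) = 1/6.
Numerically: 1/6 ≈ 0.1667.
Is 1/6 < 1? YES.
Since P[∪ A_i] ≤ 1/6 < 1, the complement has P[∩ A_i^c] ≥ 1 − 1/6 = 5/6 > 0, so some outcome avoids every A_i.

17·p = 1/6 ≈ 0.1667; existence CERTIFIED by the union bound.


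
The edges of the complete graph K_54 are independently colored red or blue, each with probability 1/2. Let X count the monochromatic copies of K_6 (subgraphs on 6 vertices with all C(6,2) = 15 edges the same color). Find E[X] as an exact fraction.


Let X = Σ_S X_S over the C(54, 6) = 25827165 subsets S of size 6, where X_S = 1 if the K_6 on S is monochromatic.
For a fixed S, the K_6 on S has C(6, 2) = 15 edges. P[all 15 edges red] = (1/2)^15, and likewise for blue, so P[monochromatic] = 2·(1/2)^15 = 2^{1 − 15} = 1/16384.
By linearity: E[X] = C(54, 6) · 2^{1 − 15} = 25827165 · 1/16384 = 25827165/16384.
Numerically: E[X] ≈ 1576.365.

E[X] = C(54,6)·2^(1−C(6,2)) = 25827165/16384 ≈ 1576.365.


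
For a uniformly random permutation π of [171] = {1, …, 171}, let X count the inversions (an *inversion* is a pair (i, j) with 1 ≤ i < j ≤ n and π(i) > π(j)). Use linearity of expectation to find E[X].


Write X = Σ X_I over the C(171, 2) = 14535 pairs i < j, with X_I the indicator of one inversion.
There are 14535 indicators.
For each fixed pair i < j, the values π(i) and π(j) are two distinct elements of {1, …, 171} in uniformly random order; by symmetry P[π(i) > π(j)] = 1/2.
By linearity: E[X] = 14535 · (1/2) = C(171, 2) · (1/2) = 14535/2 = 14535/2 ≈ 7267.50000.

E[X] = 14535/2 = 7267.50000.


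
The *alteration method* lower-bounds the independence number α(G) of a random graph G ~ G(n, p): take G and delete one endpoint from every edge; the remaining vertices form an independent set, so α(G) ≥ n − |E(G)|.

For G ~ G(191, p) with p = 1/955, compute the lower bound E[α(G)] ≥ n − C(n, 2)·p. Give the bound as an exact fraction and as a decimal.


E[|E(G)|] = C(191, 2)·p = 18145 · (1/955) = 19.
E[α(G)] ≥ n − E[|E(G)|] = 191 − 19 = 172.
Numerically: ≈ 172.000000.
(This is only a lower bound; the true E[α(G)] may be larger.)

E[α(G)] ≥ 172 ≈ 172.000000.


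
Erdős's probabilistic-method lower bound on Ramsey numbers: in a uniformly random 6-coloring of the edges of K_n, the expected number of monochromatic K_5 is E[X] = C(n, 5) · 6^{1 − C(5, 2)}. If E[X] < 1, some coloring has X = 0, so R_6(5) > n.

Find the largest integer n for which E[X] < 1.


We need C(n, 5) · 6^{1 − 10} < 1, i.e. C(n, 5) < 6^{10 − 1} = 10077696.
Check values of n near the boundary:
  n = 66: C(66, 5) = 8936928; 8936928 < 10077696? YES
  n = 67: C(67, 5) = 9657648; 9657648 < 10077696? YES
  n = 68: C(68, 5) = 10424128; 10424128 < 10077696? NO
  n = 69: C(69, 5) = 11238513; 11238513 < 10077696? NO
  n = 70: C(70, 5) = 12103014; 12103014 < 10077696? NO
The largest n with C(n, 5) < 10077696 is n = 67 (where E[X] = 67067/69984 ≈ 0.958319). Hence R_6(5) > 67, i.e. R_6(5) ≥ 68.

Largest n = 67; hence R_6(5) > 67.


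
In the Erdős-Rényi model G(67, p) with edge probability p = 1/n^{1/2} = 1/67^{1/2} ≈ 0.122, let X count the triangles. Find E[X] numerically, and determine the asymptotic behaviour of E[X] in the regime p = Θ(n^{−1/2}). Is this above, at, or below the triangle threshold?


Number of potential triangles: C(67, 3) = 47905.
Each occurs with probability p³ ≈ (0.122)³ ≈ 1.82342e-03.
By linearity: E[X] = C(67, 3)·p³ ≈ 47905 · 1.82342e-03 ≈ 87.351.
Since α = 1/2 < 1, p = c/n^{1/2} ≫ 1/n is above the triangle threshold p ~ 1/n. Asymptotically E[X] ~ (c³/6)·n^{3(1−α)} = (1³/6)·n^{1.5} → ∞; triangles are abundant w.h.p.

E[X] ≈ 87.351; in regime p = Θ(1/n^{1/2}) E[X] diverges (above the triangle threshold p ~ 1/n).


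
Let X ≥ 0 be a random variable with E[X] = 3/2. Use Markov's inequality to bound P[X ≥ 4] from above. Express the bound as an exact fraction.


μ = E[X] = 3/2, a = 4.
Markov: P[X ≥ 4] ≤ μ/a = (3/2)/4 = 3/8.
Numerically: ≈ 0.3750.
(Since a = 4 > μ = 1.5000, the bound 3/8 is < 1 and informative.)

P[X ≥ 4] ≤ 3/8 ≈ 0.3750.


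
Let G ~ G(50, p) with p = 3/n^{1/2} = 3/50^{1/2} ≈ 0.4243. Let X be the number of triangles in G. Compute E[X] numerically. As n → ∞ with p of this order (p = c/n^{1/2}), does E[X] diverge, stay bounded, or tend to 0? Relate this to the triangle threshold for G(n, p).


Number of potential triangles: C(50, 3) = 19600.
Each occurs with probability p³ ≈ (0.4243)³ ≈ 7.636753e-02.
By linearity: E[X] = C(50, 3)·p³ ≈ 19600 · 7.636753e-02 ≈ 1496.8036.
Since α = 1/2 < 1, p = c/n^{1/2} ≫ 1/n is above the triangle threshold p ~ 1/n. Asymptotically E[X] ~ (c³/6)·n^{3(1−α)} = (3³/6)·n^{1.5} → ∞; triangles are abundant w.h.p.

E[X] ≈ 1496.8036; in regime p = Θ(1/n^{1/2}) E[X] diverges (above the triangle threshold p ~ 1/n).


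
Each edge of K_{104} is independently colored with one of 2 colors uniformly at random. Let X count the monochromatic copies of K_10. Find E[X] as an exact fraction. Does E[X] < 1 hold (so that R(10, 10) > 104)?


E[X] = C(104, 10) · 2^{1 − 45} = 26100986351440 · 2^{−44} = 26100986351440/17592186044416.
As a reduced fraction: E[X] = 1631311646965/1099511627776 ≈ 1.4836693.
Is E[X] < 1? NO.
Since E[X] ≥ 1, the first-moment bound is inconclusive at n = 104; it does NOT by itself certify R(10, 10) > 104.

E[X] = 1631311646965/1099511627776 ≈ 1.4836693; E[X] ≥ 1; first-moment method inconclusive here.


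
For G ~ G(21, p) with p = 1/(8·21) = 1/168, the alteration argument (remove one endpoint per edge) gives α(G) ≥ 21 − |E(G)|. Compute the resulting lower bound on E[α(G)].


E[|E(G)|] = C(21, 2)·p = 210 · (1/168) = 5/4.
E[α(G)] ≥ n − E[|E(G)|] = 21 − 5/4 = 79/4.
Numerically: ≈ 19.75000.
(This is only a lower bound; the true E[α(G)] may be larger.)

E[α(G)] ≥ 79/4 ≈ 19.75000.


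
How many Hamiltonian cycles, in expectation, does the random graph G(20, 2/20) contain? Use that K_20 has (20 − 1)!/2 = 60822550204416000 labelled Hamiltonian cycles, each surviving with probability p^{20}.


K_20 has (20 − 1)!/2 = 60822550204416000 labelled Hamiltonian cycles.
For each such Hamiltonian cycle H, let X_H = 1 if all 20 edges of H are present in G. Then P[X_H = 1] = p^{20} = (1/10)^{20} = 1/100000000000000000000.
By linearity of expectation: E[X] = Σ_H E[X_H] = 60822550204416000 · p^{20} = 60822550204416000 · 1/100000000000000000000 = 14849255421/24414062500000.
Numerically: E[X] ≈ 0.000608.

E[X] = 60822550204416000 · (1/10)^{20} = 14849255421/24414062500000 ≈ 0.000608.


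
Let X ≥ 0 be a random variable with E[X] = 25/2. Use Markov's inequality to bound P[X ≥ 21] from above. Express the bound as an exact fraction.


μ = E[X] = 25/2, a = 21.
Markov: P[X ≥ 21] ≤ μ/a = (25/2)/21 = 25/42.
Numerically: ≈ 0.5952.
(Since a = 21 > μ = 12.5000, the bound 25/42 is < 1 and informative.)

P[X ≥ 21] ≤ 25/42 ≈ 0.5952.


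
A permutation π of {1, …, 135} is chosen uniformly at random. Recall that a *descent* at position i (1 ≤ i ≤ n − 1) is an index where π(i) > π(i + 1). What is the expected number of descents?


Write X = Σ X_I over i = 1, …, 134, with X_I the indicator of one descent.
There are 134 indicators.
For each fixed i, the pair (π(i), π(i+1)) is a uniformly random ordered pair of distinct values from {1, …, 135}; by symmetry P[π(i) > π(i+1)] = 1/2.
By linearity: E[X] = 134 · (1/2) = (135 − 1) · (1/2) = 67 ≈ 67.000000.

E[X] = 67 = 67.000000.


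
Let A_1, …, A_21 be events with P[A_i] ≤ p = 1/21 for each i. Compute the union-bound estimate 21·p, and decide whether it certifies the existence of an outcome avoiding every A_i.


Union bound: P[∪_{i=1}^{21} A_i] ≤ Σ_i P[A_i] ≤ 21·p = 21·(1/21) = 1.
Numerically: 1 ≈ 1.0000.
Is 1 < 1? NO.
Since the bound 1 is ≥ 1, the union bound is uninformative here; it does NOT by itself certify existence.

21·p = 1 ≈ 1.0000; existence NOT certified by the union bound.


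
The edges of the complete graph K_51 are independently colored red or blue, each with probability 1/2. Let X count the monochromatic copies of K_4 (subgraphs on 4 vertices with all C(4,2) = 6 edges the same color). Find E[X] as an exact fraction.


Let X = Σ_S X_S over the C(51, 4) = 249900 subsets S of size 4, where X_S = 1 if the K_4 on S is monochromatic.
For a fixed S, the K_4 on S has C(4, 2) = 6 edges. P[all 6 edges red] = (1/2)^6, and likewise for blue, so P[monochromatic] = 2·(1/2)^6 = 2^{1 − 6} = 1/32.
By linearity of expectation: E[X] = C(51, 4) · 2^{1 − 6} = 249900 · 1/32 = 62475/8.
Numerically: E[X] ≈ 7809.37500.

E[X] = C(51,4)·2^(1−C(4,2)) = 62475/8 ≈ 7809.37500.


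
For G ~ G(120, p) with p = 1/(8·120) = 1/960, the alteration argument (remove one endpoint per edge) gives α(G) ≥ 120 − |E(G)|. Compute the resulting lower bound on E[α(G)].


E[|E(G)|] = C(120, 2)·p = 7140 · (1/960) = 119/16.
E[α(G)] ≥ n − E[|E(G)|] = 120 − 119/16 = 1801/16.
Numerically: ≈ 112.56250.
(This is only a lower bound; the true E[α(G)] may be larger.)

E[α(G)] ≥ 1801/16 ≈ 112.56250.


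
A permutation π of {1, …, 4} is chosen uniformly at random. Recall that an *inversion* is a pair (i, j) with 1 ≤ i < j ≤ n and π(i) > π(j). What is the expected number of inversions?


Write X = Σ X_I over the C(4, 2) = 6 pairs i < j, with X_I the indicator of one inversion.
There are 6 indicators.
For each fixed pair i < j, the values π(i) and π(j) are two distinct elements of {1, …, 4} in uniformly random order; by symmetry P[π(i) > π(j)] = 1/2.
By linearity: E[X] = 6 · (1/2) = C(4, 2) · (1/2) = 6/2 = 3 ≈ 3.00000.

E[X] = 3 = 3.00000.


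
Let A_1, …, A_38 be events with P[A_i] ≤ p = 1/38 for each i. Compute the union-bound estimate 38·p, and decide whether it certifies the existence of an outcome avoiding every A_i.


Union bound: P[∪_{i=1}^{38} A_i] ≤ Σ_i P[A_i] ≤ 38·p = 38·(1/38) = 1.
Numerically: 1 ≈ 1.000000.
Is 1 < 1? NO.
Since the bound 1 is ≥ 1, the union bound is uninformative here; it does NOT by itself certify existence.

38·p = 1 ≈ 1.000000; existence NOT certified by the union bound.


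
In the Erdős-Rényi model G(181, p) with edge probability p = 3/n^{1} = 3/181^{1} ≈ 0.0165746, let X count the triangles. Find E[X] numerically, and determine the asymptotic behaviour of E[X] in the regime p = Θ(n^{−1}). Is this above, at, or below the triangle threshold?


Number of potential triangles: C(181, 3) = 971970.
Each occurs with probability p³ ≈ (0.0165746)³ ≈ 4.55331860e-06.
By linearity: E[X] = C(181, 3)·p³ ≈ 971970 · 4.55331860e-06 ≈ 4.425689.
Here α = 1, so p = 3/n is exactly at the triangle threshold p ~ 1/n. Asymptotically E[X] → c³/6 = 3³/6 = 9/2 ≈ 4.500000, a bounded constant. In this regime the triangle count is asymptotically Poisson(c³/6).

E[X] ≈ 4.425689; in regime p = Θ(1/n^{1}) E[X] stays bounded (at the triangle threshold p ~ 1/n).


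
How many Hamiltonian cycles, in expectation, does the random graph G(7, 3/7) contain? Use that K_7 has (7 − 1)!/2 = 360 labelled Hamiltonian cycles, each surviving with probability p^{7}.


K_7 has (7 − 1)!/2 = 360 labelled Hamiltonian cycles.
For each such Hamiltonian cycle H, let X_H = 1 if all 7 edges of H are present in G. Then P[X_H = 1] = p^{7} = (3/7)^{7} = 2187/823543.
By linearity: E[X] = Σ_H E[X_H] = 360 · p^{7} = 360 · 2187/823543 = 787320/823543.
Numerically: E[X] ≈ 0.956016.

E[X] = 360 · (3/7)^{7} = 787320/823543 ≈ 0.956016.


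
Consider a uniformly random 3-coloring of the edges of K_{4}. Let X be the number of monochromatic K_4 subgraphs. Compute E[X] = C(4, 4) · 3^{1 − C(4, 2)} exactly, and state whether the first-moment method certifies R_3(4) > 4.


E[X] = C(4, 4) · 3^{1 − 6} = 1 · 3^{−5} = 1/243.
As a reduced fraction: E[X] = 1/243 ≈ 0.004.
Is E[X] < 1? YES.
Since E[X] < 1, there exists a 3-coloring of K_{4} with no monochromatic K_4; hence R_3(4) > 4.

E[X] = 1/243 ≈ 0.004; E[X] < 1, so R_3(4) > 4.


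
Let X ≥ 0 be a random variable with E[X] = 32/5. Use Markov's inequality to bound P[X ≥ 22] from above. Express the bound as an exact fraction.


μ = E[X] = 32/5, a = 22.
Markov: P[X ≥ 22] ≤ μ/a = (32/5)/22 = 16/55.
Numerically: ≈ 0.290909.
(Since a = 22 > μ = 6.400000, the bound 16/55 is < 1 and informative.)

P[X ≥ 22] ≤ 16/55 ≈ 0.290909.


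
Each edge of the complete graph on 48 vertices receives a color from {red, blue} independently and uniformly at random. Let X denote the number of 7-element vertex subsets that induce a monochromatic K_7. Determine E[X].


Let X = Σ_S X_S over the C(48, 7) = 73629072 subsets S of size 7, where X_S = 1 if the K_7 on S is monochromatic.
For a fixed S, the K_7 on S has C(7, 2) = 21 edges. P[all 21 edges red] = (1/2)^21, and likewise for blue, so P[monochromatic] = 2·(1/2)^21 = 2^{1 − 21} = 1/1048576.
By linearity of expectation: E[X] = C(48, 7) · 2^{1 − 21} = 73629072 · 1/1048576 = 4601817/65536.
Numerically: E[X] ≈ 70.21815.

E[X] = C(48,7)·2^(1−C(7,2)) = 4601817/65536 ≈ 70.21815.


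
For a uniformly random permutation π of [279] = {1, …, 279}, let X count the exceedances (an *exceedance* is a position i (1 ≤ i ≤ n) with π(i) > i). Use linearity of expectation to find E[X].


Write X = Σ_{i=1}^{279} X_i, where X_i = 1_{π(i) > i}.
For each fixed i, π(i) is uniform over {1, …, 279} (marginal of a uniform permutation), so P[π(i) > i] = (n − i)/n. Summing: Σ_{i=1}^{279} (n − i)/n = (0 + 1 + … + 278)/279 = 279(279 − 1)/(2·279) = (279 − 1)/2.
Hence E[X] = Σ_{i=1}^{279} (279 − i)/279 = 139 ≈ 139.000.

E[X] = 139 = 139.000.


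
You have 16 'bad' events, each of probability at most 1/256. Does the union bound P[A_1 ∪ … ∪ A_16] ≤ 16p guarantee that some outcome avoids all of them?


Union bound: P[∪_{i=1}^{16} A_i] ≤ Σ_i P[A_i] ≤ 16·p = 16·(1/256) = 1/16.
Numerically: 1/16 ≈ 0.0625.
Is 1/16 < 1? YES.
Since P[∪ A_i] ≤ 1/16 < 1, the complement has P[∩ A_i^c] ≥ 1 − 1/16 = 15/16 > 0, so some outcome avoids every A_i.

16·p = 1/16 ≈ 0.0625; existence CERTIFIED by the union bound.


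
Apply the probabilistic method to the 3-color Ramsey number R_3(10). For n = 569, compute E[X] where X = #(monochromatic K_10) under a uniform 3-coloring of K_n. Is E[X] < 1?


E[X] = C(569, 10) · 3^{1 − 45} = 905357721286137524328 · 3^{−44} = 905357721286137524328/984770902183611232881.
As a reduced fraction: E[X] = 100595302365126391592/109418989131512359209 ≈ 0.919.
Is E[X] < 1? YES.
Since E[X] < 1, there exists a 3-coloring of K_{569} with no monochromatic K_10; hence R_3(10) > 569.

E[X] = 100595302365126391592/109418989131512359209 ≈ 0.919; E[X] < 1, so R_3(10) > 569.


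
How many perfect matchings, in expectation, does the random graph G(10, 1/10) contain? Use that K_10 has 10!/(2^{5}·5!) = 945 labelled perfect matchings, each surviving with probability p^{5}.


K_10 has 10!/(2^{5}·5!) = 945 labelled perfect matchings.
For each such perfect matching H, let X_H = 1 if all 5 edges of H are present in G. Then P[X_H = 1] = p^{5} = (1/10)^{5} = 1/100000.
Summing the indicators: E[X] = Σ_H E[X_H] = 945 · p^{5} = 945 · 1/100000 = 189/20000.
Numerically: E[X] ≈ 0.00945.

E[X] = 945 · (1/10)^{5} = 189/20000 ≈ 0.00945.


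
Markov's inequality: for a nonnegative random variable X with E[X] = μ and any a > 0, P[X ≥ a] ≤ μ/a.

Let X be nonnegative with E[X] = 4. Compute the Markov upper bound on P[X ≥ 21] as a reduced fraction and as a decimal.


μ = E[X] = 4, a = 21.
Markov: P[X ≥ 21] ≤ μ/a = (4)/21 = 4/21.
Numerically: ≈ 0.1905.
(Since a = 21 > μ = 4.0000, the bound 4/21 is < 1 and informative.)

P[X ≥ 21] ≤ 4/21 ≈ 0.1905.


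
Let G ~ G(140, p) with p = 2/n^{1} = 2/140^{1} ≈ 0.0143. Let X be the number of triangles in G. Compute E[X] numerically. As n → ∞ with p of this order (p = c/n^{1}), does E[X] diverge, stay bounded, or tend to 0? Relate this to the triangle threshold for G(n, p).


Number of potential triangles: C(140, 3) = 447580.
Each occurs with probability p³ ≈ (0.0143)³ ≈ 2.91545e-06.
By linearity: E[X] = C(140, 3)·p³ ≈ 447580 · 2.91545e-06 ≈ 1.305.
Here α = 1, so p = 2/n is exactly at the triangle threshold p ~ 1/n. Asymptotically E[X] → c³/6 = 2³/6 = 4/3 ≈ 1.333, a bounded constant. In this regime the triangle count is asymptotically Poisson(c³/6).

E[X] ≈ 1.305; in regime p = Θ(1/n^{1}) E[X] stays bounded (at the triangle threshold p ~ 1/n).


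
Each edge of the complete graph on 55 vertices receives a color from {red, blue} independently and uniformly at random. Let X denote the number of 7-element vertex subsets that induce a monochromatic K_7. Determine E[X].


Let X = Σ_S X_S over the C(55, 7) = 202927725 subsets S of size 7, where X_S = 1 if the K_7 on S is monochromatic.
For a fixed S, the K_7 on S has C(7, 2) = 21 edges. P[all 21 edges red] = (1/2)^21, and likewise for blue, so P[monochromatic] = 2·(1/2)^21 = 2^{1 − 21} = 1/1048576.
By linearity of expectation: E[X] = C(55, 7) · 2^{1 − 21} = 202927725 · 1/1048576 = 202927725/1048576.
Numerically: E[X] ≈ 193.526959.

E[X] = C(55,7)·2^(1−C(7,2)) = 202927725/1048576 ≈ 193.526959.


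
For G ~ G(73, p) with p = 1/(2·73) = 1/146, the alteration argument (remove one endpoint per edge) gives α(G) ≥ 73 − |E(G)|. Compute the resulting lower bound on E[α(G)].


E[|E(G)|] = C(73, 2)·p = 2628 · (1/146) = 18.
E[α(G)] ≥ n − E[|E(G)|] = 73 − 18 = 55.
Numerically: ≈ 55.00000.
(This is only a lower bound; the true E[α(G)] may be larger.)

E[α(G)] ≥ 55 ≈ 55.00000.


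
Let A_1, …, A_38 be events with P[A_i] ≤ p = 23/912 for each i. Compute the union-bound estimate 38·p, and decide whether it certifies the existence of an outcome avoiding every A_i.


Union bound: P[∪_{i=1}^{38} A_i] ≤ Σ_i P[A_i] ≤ 38·p = 38·(23/912) = 23/24.
Numerically: 23/24 ≈ 0.95833.
Is 23/24 < 1? YES.
Since P[∪ A_i] ≤ 23/24 < 1, the complement has P[∩ A_i^c] ≥ 1 − 23/24 = 1/24 > 0, so some outcome avoids every A_i.

38·p = 23/24 ≈ 0.95833; existence CERTIFIED by the union bound.


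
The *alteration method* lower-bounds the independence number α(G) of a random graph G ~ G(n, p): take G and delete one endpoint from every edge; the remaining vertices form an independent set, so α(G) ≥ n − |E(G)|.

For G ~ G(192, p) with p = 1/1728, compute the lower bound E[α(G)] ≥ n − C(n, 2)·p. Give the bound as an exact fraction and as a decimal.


E[|E(G)|] = C(192, 2)·p = 18336 · (1/1728) = 191/18.
E[α(G)] ≥ n − E[|E(G)|] = 192 − 191/18 = 3265/18.
Numerically: ≈ 181.38889.
(This is only a lower bound; the true E[α(G)] may be larger.)

E[α(G)] ≥ 3265/18 ≈ 181.38889.


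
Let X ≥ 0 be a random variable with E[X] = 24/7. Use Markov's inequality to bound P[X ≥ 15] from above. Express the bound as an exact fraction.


μ = E[X] = 24/7, a = 15.
Markov: P[X ≥ 15] ≤ μ/a = (24/7)/15 = 8/35.
Numerically: ≈ 0.22857.
(Since a = 15 > μ = 3.42857, the bound 8/35 is < 1 and informative.)

P[X ≥ 15] ≤ 8/35 ≈ 0.22857.


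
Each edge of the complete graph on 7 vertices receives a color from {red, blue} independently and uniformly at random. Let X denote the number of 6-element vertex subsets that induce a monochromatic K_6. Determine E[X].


Let X = Σ_S X_S over the C(7, 6) = 7 subsets S of size 6, where X_S = 1 if the K_6 on S is monochromatic.
For a fixed S, the K_6 on S has C(6, 2) = 15 edges. P[all 15 edges red] = (1/2)^15, and likewise for blue, so P[monochromatic] = 2·(1/2)^15 = 2^{1 − 15} = 1/16384.
By linearity of expectation: E[X] = C(7, 6) · 2^{1 − 15} = 7 · 1/16384 = 7/16384.
Numerically: E[X] ≈ 0.0004.

E[X] = C(7,6)·2^(1−C(6,2)) = 7/16384 ≈ 0.0004.


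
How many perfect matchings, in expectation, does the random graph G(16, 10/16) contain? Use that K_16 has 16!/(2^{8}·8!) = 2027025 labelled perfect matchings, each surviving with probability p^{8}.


K_16 has 16!/(2^{8}·8!) = 2027025 labelled perfect matchings.
For each such perfect matching H, let X_H = 1 if all 8 edges of H are present in G. Then P[X_H = 1] = p^{8} = (5/8)^{8} = 390625/16777216.
By linearity: E[X] = Σ_H E[X_H] = 2027025 · p^{8} = 2027025 · 390625/16777216 = 791806640625/16777216.
Numerically: E[X] ≈ 4.72e+04.

E[X] = 2027025 · (5/8)^{8} = 791806640625/16777216 ≈ 4.72e+04.


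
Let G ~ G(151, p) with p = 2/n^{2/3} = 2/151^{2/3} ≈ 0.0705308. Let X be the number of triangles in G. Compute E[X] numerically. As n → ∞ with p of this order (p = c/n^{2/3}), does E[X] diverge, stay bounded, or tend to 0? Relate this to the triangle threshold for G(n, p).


Number of potential triangles: C(151, 3) = 562475.
Each occurs with probability p³ ≈ (0.0705308)³ ≈ 3.50861804e-04.
By linearity: E[X] = C(151, 3)·p³ ≈ 562475 · 3.50861804e-04 ≈ 197.350993.
Since α = 2/3 < 1, p = c/n^{2/3} ≫ 1/n is above the triangle threshold p ~ 1/n. Asymptotically E[X] ~ (c³/6)·n^{3(1−α)} = (2³/6)·n^{1} → ∞; triangles are abundant w.h.p.

E[X] ≈ 197.350993; in regime p = Θ(1/n^{2/3}) E[X] diverges (above the triangle threshold p ~ 1/n).


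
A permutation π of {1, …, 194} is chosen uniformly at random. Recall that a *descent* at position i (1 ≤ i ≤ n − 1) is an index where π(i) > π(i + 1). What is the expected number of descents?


Write X = Σ X_I over i = 1, …, 193, with X_I the indicator of one descent.
There are 193 indicators.
For each fixed i, the pair (π(i), π(i+1)) is a uniformly random ordered pair of distinct values from {1, …, 194}; by symmetry P[π(i) > π(i+1)] = 1/2.
By linearity: E[X] = 193 · (1/2) = (194 − 1) · (1/2) = 193/2 ≈ 96.5000.

E[X] = 193/2 = 96.5000.


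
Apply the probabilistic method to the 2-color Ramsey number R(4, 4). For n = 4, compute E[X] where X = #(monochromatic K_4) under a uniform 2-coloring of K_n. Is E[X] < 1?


E[X] = C(4, 4) · 2^{1 − 6} = 1 · 2^{−5} = 1/32.
As a reduced fraction: E[X] = 1/32 ≈ 0.0312500.
Is E[X] < 1? YES.
Since E[X] < 1, there exists a 2-coloring of K_{4} with no monochromatic K_4; hence R(4, 4) > 4.

E[X] = 1/32 ≈ 0.0312500; E[X] < 1, so R(4, 4) > 4.


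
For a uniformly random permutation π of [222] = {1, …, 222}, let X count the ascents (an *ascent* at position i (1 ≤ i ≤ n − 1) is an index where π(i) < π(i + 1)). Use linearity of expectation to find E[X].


Write X = Σ X_I over i = 1, …, 221, with X_I the indicator of one ascent.
There are 221 indicators.
For each fixed i, the pair (π(i), π(i+1)) is a uniformly random ordered pair of distinct values from {1, …, 222}; by symmetry P[π(i) < π(i+1)] = 1/2.
By linearity: E[X] = 221 · (1/2) = (222 − 1) · (1/2) = 221/2 ≈ 110.50000.

E[X] = 221/2 = 110.50000.


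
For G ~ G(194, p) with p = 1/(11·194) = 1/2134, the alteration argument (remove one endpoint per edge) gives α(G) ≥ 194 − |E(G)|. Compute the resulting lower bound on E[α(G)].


E[|E(G)|] = C(194, 2)·p = 18721 · (1/2134) = 193/22.
E[α(G)] ≥ n − E[|E(G)|] = 194 − 193/22 = 4075/22.
Numerically: ≈ 185.2273.
(This is only a lower bound; the true E[α(G)] may be larger.)

E[α(G)] ≥ 4075/22 ≈ 185.2273.


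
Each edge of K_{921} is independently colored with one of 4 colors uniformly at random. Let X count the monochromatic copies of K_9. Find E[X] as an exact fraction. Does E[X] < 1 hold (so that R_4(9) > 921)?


E[X] = C(921, 9) · 4^{1 − 36} = 1263413444025789313455 · 4^{−35} = 1263413444025789313455/1180591620717411303424.
As a reduced fraction: E[X] = 1263413444025789313455/1180591620717411303424 ≈ 1.070153.
Is E[X] < 1? NO.
Since E[X] ≥ 1, the first-moment bound is inconclusive at n = 921; it does NOT by itself certify R_4(9) > 921.

E[X] = 1263413444025789313455/1180591620717411303424 ≈ 1.070153; E[X] ≥ 1; first-moment method inconclusive here.


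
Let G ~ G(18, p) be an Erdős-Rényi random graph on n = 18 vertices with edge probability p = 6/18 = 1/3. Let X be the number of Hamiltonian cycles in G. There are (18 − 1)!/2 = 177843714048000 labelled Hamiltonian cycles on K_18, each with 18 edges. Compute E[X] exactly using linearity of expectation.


K_18 has (18 − 1)!/2 = 177843714048000 labelled Hamiltonian cycles.
For each such Hamiltonian cycle H, let X_H = 1 if all 18 edges of H are present in G. Then P[X_H = 1] = p^{18} = (1/3)^{18} = 1/387420489.
By linearity: E[X] = Σ_H E[X_H] = 177843714048000 · p^{18} = 177843714048000 · 1/387420489 = 243955712000/531441.
Numerically: E[X] ≈ 4.59e+05.

E[X] = 177843714048000 · (1/3)^{18} = 243955712000/531441 ≈ 4.59e+05.


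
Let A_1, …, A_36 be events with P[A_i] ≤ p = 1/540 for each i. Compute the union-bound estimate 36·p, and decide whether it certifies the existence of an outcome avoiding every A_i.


Union bound: P[∪_{i=1}^{36} A_i] ≤ Σ_i P[A_i] ≤ 36·p = 36·(1/540) = 1/15.
Numerically: 1/15 ≈ 0.06667.
Is 1/15 < 1? YES.
Since P[∪ A_i] ≤ 1/15 < 1, the complement has P[∩ A_i^c] ≥ 1 − 1/15 = 14/15 > 0, so some outcome avoids every A_i.

36·p = 1/15 ≈ 0.06667; existence CERTIFIED by the union bound.
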